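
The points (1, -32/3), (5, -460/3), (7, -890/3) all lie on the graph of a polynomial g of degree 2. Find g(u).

Write g(u) = au^2 + bu + c. Substituting each data point gives a linear system:
  a + b + c = -32/3
  25a + 5b + c = -460/3
  49a + 7b + c = -890/3
Solving the system yields a = -6, b = 1/3, c = -5.
So g(u) = -6u² + (1/3)u - 5.
Check: g(5) = -460/3. ✓

g(u) = -6u^2 + (1/3)u - 5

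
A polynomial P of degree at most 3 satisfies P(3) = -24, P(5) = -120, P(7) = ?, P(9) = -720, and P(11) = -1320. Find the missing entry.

-336

The 4 known points determine the degree-3 polynomial uniquely.
Write P(n) = an^3 + bn^2 + cn + d. Substituting each data point gives a linear system:
  27a + 9b + 3c + d = -24
  125a + 25b + 5c + d = -120
  729a + 81b + 9c + d = -720
  1331a + 121b + 11c + d = -1320
Solving the system yields a = -1, b = 0, c = 1, d = 0.
So P(n) = -n³ + n.
Then P(7) = -336.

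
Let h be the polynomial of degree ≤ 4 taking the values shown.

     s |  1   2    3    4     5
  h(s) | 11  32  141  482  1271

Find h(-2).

Forward differences of the values at s = 1, 2, 3, 4, 5:
  h  : 11  32  141  482  1271
  Δ  : 21  109  341  789
  Δ^2: 88  232  448
  Δ^3: 144  216
  Δ^4: 72
The fourth differences are constant, confirming degree 4.
Interpolating (Newton forward form) and evaluating at s = -2 gives h(-2) = 116.

116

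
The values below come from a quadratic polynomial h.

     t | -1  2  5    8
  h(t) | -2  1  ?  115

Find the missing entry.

The 3 known points determine the degree-2 polynomial uniquely.
Write h(t) = at^2 + bt + c. Substituting each data point gives a linear system:
  a - b + c = -2
  4a + 2b + c = 1
  64a + 8b + c = 115
Solving the system yields a = 2, b = -1, c = -5.
So h(t) = 2t² - t - 5.
Then h(5) = 40.

40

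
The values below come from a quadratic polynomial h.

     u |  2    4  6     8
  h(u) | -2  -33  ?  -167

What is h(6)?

-88

The 3 known points determine the degree-2 polynomial uniquely.
Write h(u) = au^2 + bu + c. Substituting each data point gives a linear system:
  4a + 2b + c = -2
  16a + 4b + c = -33
  64a + 8b + c = -167
Solving the system yields a = -3, b = 5/2, c = 5.
So h(u) = -3u² + (5/2)u + 5.
Then h(6) = -88.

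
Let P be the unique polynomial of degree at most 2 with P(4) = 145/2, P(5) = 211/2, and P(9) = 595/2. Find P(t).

P(t) = 3t^2 + 6t + 1/2

Write P(t) = at^2 + bt + c. Substituting each data point gives a linear system:
  16a + 4b + c = 145/2
  25a + 5b + c = 211/2
  81a + 9b + c = 595/2
Solving the system yields a = 3, b = 6, c = 1/2.
So P(t) = 3t^2 + 6t + 1/2.
Check: P(5) = 211/2. ✓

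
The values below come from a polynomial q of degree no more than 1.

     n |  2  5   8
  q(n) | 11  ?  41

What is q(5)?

26

The 2 known points determine the degree-1 polynomial uniquely.
Write q(n) = an + b. Substituting each data point gives a linear system:
  2a + b = 11
  8a + b = 41
Solving the system yields a = 5, b = 1.
So q(n) = 5n + 1.
Then q(5) = 26.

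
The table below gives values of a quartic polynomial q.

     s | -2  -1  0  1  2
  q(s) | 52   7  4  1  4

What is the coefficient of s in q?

0

Write q(s) = as^4 + bs^3 + cs^2 + ds + e. Substituting each data point gives a linear system:
  16a - 8b + 4c - 2d + e = 52
  a - b + c - d + e = 7
  e = 4
  a + b + c + d + e = 1
  16a + 8b + 4c + 2d + e = 4
Solving the system yields a = 2, b = -3, c = -2, d = 0, e = 4.
So q(s) = 2s^4 - 3s^3 - 2s^2 + 4.
The coefficient of s is 0.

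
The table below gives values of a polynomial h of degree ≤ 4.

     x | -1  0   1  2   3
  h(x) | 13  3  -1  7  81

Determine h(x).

Using the Lagrange interpolation formula with nodes -1, 0, 1, 2, 3:
  L_0(x) = x(x - 1)(x - 2)(x - 3) / 24
  L_1(x) = (x + 1)(x - 1)(x - 2)(x - 3) / -6
  L_2(x) = (x + 1)x(x - 2)(x - 3) / 4
  L_3(x) = (x + 1)x(x - 1)(x - 3) / -6
  L_4(x) = (x + 1)x(x - 1)(x - 2) / 24
Then h(x) = 13·L_0(x) + 3·L_1(x) - 1·L_2(x) + 7·L_3(x) + 81·L_4(x).
Expanding and collecting terms gives h(x) = 2x⁴ - 3x³ + x² - 4x + 3.
Check: h(1) = -1. ✓

h(x) = 2x^4 - 3x^3 + x^2 - 4x + 3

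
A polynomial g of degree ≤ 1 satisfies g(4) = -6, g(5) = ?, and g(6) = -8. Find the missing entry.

On equispaced nodes a degree-1 polynomial has vanishing second forward difference, so
  g(4) - 2·g(5) + g(6) = 0.
Substituting the known values and solving for g(5):
  -2·g(5) = 14
  g(5) = -7.

-7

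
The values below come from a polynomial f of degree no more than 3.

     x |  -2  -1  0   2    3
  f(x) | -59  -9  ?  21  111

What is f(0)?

-3

The 4 known points determine the degree-3 polynomial uniquely.
Write f(x) = ax^3 + bx^2 + cx + d. Substituting each data point gives a linear system:
  -8a + 4b - 2c + d = -59
  -a + b - c + d = -9
  8a + 4b + 2c + d = 21
  27a + 9b + 3c + d = 111
Solving the system yields a = 6, b = -4, c = -4, d = -3.
So f(x) = 6x^3 - 4x^2 - 4x - 3.
Then f(0) = -3.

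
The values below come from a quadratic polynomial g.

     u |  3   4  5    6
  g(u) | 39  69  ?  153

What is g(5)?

107

On equispaced nodes a degree-2 polynomial has vanishing third forward difference, so
  - g(3) + 3·g(4) - 3·g(5) + g(6) = 0.
Substituting the known values and solving for g(5):
  -3·g(5) = -321
  g(5) = 107.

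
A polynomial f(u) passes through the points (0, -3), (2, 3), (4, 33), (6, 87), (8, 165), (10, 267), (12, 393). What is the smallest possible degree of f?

Forward differences of the values at u = 0, 2, 4, 6, 8, 10, 12:
  f  : -3  3  33  87  165  267  393
  Δ  : 6  30  54  78  102  126
  Δ^2: 24  24  24  24  24
  Δ^3: 0  0  0  0
  Δ^4: 0  0  0
  Δ^5: 0  0
  Δ^6: 0
The second differences are constant (24) and nonzero, while all higher differences vanish, so the minimal degree is 2.

2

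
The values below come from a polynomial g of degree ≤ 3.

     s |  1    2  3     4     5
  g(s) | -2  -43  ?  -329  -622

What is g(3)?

On equispaced nodes a degree-3 polynomial has vanishing fourth forward difference, so
  g(1) - 4·g(2) + 6·g(3) - 4·g(4) + g(5) = 0.
Substituting the known values and solving for g(3):
  6·g(3) = -864
  g(3) = -144.

-144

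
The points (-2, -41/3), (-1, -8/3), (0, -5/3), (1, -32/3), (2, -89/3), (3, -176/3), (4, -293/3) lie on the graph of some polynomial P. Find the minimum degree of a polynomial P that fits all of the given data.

Forward differences of the values at u = -2, -1, 0, 1, 2, 3, 4:
  P  : -41/3  -8/3  -5/3  -32/3  -89/3  -176/3  -293/3
  Δ  : 11  1  -9  -19  -29  -39
  Δ^2: -10  -10  -10  -10  -10
  Δ^3: 0  0  0  0
  Δ^4: 0  0  0
  Δ^5: 0  0
  Δ^6: 0
The second differences are constant (-10) and nonzero, while all higher differences vanish, so the minimal degree is 2.

2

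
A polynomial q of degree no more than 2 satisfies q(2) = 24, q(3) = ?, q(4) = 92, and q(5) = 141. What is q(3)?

53

On equispaced nodes a degree-2 polynomial has vanishing third forward difference, so
  - q(2) + 3·q(3) - 3·q(4) + q(5) = 0.
Substituting the known values and solving for q(3):
  3·q(3) = 159
  q(3) = 53.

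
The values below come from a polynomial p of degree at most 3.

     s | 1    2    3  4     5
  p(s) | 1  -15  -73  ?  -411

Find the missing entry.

The 4 known points determine the degree-3 polynomial uniquely.
Write p(s) = as^3 + bs^2 + cs + d. Substituting each data point gives a linear system:
  a + b + c + d = 1
  8a + 4b + 2c + d = -15
  27a + 9b + 3c + d = -73
  125a + 25b + 5c + d = -411
Solving the system yields a = -4, b = 3, c = 3, d = -1.
So p(s) = -4s^3 + 3s^2 + 3s - 1.
Then p(4) = -197.

-197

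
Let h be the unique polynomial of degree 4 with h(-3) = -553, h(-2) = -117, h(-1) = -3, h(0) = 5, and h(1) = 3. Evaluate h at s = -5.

-3855

Forward differences of the values at s = -3, -2, -1, 0, 1:
  h  : -553  -117  -3  5  3
  Δ  : 436  114  8  -2
  Δ^2: -322  -106  -10
  Δ^3: 216  96
  Δ^4: -120
The fourth differences are constant, confirming degree 4.
Interpolating (Newton forward form) and evaluating at s = -5 gives h(-5) = -3855.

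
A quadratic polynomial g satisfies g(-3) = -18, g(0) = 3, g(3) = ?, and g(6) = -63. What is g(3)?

The 3 known points determine the degree-2 polynomial uniquely.
Write g(x) = ax^2 + bx + c. Substituting each data point gives a linear system:
  9a - 3b + c = -18
  c = 3
  36a + 6b + c = -63
Solving the system yields a = -2, b = 1, c = 3.
So g(x) = -2x^2 + x + 3.
Then g(3) = -12.

-12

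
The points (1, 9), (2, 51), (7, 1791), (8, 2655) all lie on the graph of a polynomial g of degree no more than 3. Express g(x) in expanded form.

Write g(x) = ax^3 + bx^2 + cx + d. Substituting each data point gives a linear system:
  a + b + c + d = 9
  8a + 4b + 2c + d = 51
  343a + 49b + 7c + d = 1791
  512a + 64b + 8c + d = 2655
Solving the system yields a = 5, b = 1, c = 4, d = -1.
So g(x) = 5x^3 + x^2 + 4x - 1.
Check: g(8) = 2655. ✓

g(x) = 5x^3 + x^2 + 4x - 1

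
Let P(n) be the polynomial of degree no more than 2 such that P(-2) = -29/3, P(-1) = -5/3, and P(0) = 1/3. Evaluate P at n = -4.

Write P(n) = an^2 + bn + c. Substituting each data point gives a linear system:
  4a - 2b + c = -29/3
  a - b + c = -5/3
  c = 1/3
Solving the system yields a = -3, b = -1, c = 1/3.
So P(n) = -3n² - n + 1/3.
Then P(-4) = -131/3.

-131/3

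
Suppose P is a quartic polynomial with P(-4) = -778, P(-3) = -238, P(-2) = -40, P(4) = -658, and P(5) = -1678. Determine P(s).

Write P(s) = as^4 + bs^3 + cs^2 + ds + e. Substituting each data point gives a linear system:
  256a - 64b + 16c - 4d + e = -778
  81a - 27b + 9c - 3d + e = -238
  16a - 8b + 4c - 2d + e = -40
  256a + 64b + 16c + 4d + e = -658
  625a + 125b + 25c + 5d + e = -1678
Solving the system yields a = -3, b = 1, c = 3, d = -1, e = 2.
So P(s) = -3s^4 + s^3 + 3s^2 - s + 2.
Check: P(-3) = -238. ✓

P(s) = -3s^4 + s^3 + 3s^2 - s + 2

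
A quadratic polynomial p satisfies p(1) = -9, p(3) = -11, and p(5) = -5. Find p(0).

-5

Forward differences of the values at t = 1, 3, 5:
  p  : -9  -11  -5
  Δ  : -2  6
  Δ^2: 8
The second differences are constant, confirming degree 2.
Interpolating (Newton forward form) and evaluating at t = 0 gives p(0) = -5.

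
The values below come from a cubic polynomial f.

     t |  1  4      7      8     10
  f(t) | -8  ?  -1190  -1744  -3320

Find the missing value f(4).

-248

The 4 known points determine the degree-3 polynomial uniquely.
Write f(t) = at^3 + bt^2 + ct + d. Substituting each data point gives a linear system:
  a + b + c + d = -8
  343a + 49b + 7c + d = -1190
  512a + 64b + 8c + d = -1744
  1000a + 100b + 10c + d = -3320
Solving the system yields a = -3, b = -3, c = -2, d = 0.
So f(t) = -3t³ - 3t² - 2t.
Then f(4) = -248.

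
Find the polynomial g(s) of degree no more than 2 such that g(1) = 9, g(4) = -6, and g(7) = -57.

g(s) = -2s^2 + 5s + 6

Write g(s) = as^2 + bs + c. Substituting each data point gives a linear system:
  a + b + c = 9
  16a + 4b + c = -6
  49a + 7b + c = -57
Solving the system yields a = -2, b = 5, c = 6.
So g(s) = -2s² + 5s + 6.
Check: g(7) = -57. ✓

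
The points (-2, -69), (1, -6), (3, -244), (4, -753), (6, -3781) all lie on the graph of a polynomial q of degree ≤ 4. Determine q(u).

Write q(u) = au^4 + bu^3 + cu^2 + du + e. Substituting each data point gives a linear system:
  16a - 8b + 4c - 2d + e = -69
  a + b + c + d + e = -6
  81a + 27b + 9c + 3d + e = -244
  256a + 64b + 16c + 4d + e = -753
  1296a + 216b + 36c + 6d + e = -3781
Solving the system yields a = -3, b = 1, c = -3, d = 0, e = -1.
So q(u) = -3u⁴ + u³ - 3u² - 1.
Check: q(1) = -6. ✓

q(u) = -3u^4 + u^3 - 3u^2 - 1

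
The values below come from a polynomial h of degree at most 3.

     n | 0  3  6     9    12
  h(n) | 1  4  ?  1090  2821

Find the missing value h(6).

On equispaced nodes a degree-3 polynomial has vanishing fourth forward difference, so
  h(0) - 4·h(3) + 6·h(6) - 4·h(9) + h(12) = 0.
Substituting the known values and solving for h(6):
  6·h(6) = 1554
  h(6) = 259.

259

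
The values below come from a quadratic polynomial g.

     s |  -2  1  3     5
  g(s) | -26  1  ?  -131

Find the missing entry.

-41

The 3 known points determine the degree-2 polynomial uniquely.
Write g(s) = as^2 + bs + c. Substituting each data point gives a linear system:
  4a - 2b + c = -26
  a + b + c = 1
  25a + 5b + c = -131
Solving the system yields a = -6, b = 3, c = 4.
So g(s) = -6s^2 + 3s + 4.
Then g(3) = -41.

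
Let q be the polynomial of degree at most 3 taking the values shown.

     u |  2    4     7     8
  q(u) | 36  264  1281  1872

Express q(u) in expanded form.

q(u) = 3u^3 + 6u^2 - 6u

Using the Lagrange interpolation formula with nodes 2, 4, 7, 8:
  L_0(u) = (u - 4)(u - 7)(u - 8) / -60
  L_1(u) = (u - 2)(u - 7)(u - 8) / 24
  L_2(u) = (u - 2)(u - 4)(u - 8) / -15
  L_3(u) = (u - 2)(u - 4)(u - 7) / 24
Then q(u) = 36·L_0(u) + 264·L_1(u) + 1281·L_2(u) + 1872·L_3(u).
Expanding and collecting terms gives q(u) = 3u³ + 6u² - 6u.
Check: q(2) = 36. ✓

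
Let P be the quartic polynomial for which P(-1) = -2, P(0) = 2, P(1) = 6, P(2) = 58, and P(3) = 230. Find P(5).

1342

Using the Lagrange interpolation formula with nodes -1, 0, 1, 2, 3:
  L_0(u) = u(u - 1)(u - 2)(u - 3) / 24
  L_1(u) = (u + 1)(u - 1)(u - 2)(u - 3) / -6
  L_2(u) = (u + 1)u(u - 2)(u - 3) / 4
  L_3(u) = (u + 1)u(u - 1)(u - 3) / -6
  L_4(u) = (u + 1)u(u - 1)(u - 2) / 24
Then P(u) = -2·L_0(u) + 2·L_1(u) + 6·L_2(u) + 58·L_3(u) + 230·L_4(u).
Expanding and collecting terms gives P(u) = u^4 + 6u^3 - u^2 - 2u + 2.
Evaluating at u = 5: P(5) = 1342.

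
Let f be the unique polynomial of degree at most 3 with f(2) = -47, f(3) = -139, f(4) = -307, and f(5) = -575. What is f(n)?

f(n) = -4n^3 - 2n^2 - 6n + 5

Write f(n) = an^3 + bn^2 + cn + d. Substituting each data point gives a linear system:
  8a + 4b + 2c + d = -47
  27a + 9b + 3c + d = -139
  64a + 16b + 4c + d = -307
  125a + 25b + 5c + d = -575
Solving the system yields a = -4, b = -2, c = -6, d = 5.
So f(n) = -4n³ - 2n² - 6n + 5.
Check: f(5) = -575. ✓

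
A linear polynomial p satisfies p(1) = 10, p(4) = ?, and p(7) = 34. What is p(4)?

The 2 known points determine the degree-1 polynomial uniquely.
Write p(n) = an + b. Substituting each data point gives a linear system:
  a + b = 10
  7a + b = 34
Solving the system yields a = 4, b = 6.
So p(n) = 4n + 6.
Then p(4) = 22.

22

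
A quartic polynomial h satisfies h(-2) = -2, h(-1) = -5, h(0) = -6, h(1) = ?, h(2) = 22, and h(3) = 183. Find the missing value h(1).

-11

On equispaced nodes a degree-4 polynomial has vanishing fifth forward difference, so
  - h(-2) + 5·h(-1) - 10·h(0) + 10·h(1) - 5·h(2) + h(3) = 0.
Substituting the known values and solving for h(1):
  10·h(1) = -110
  h(1) = -11.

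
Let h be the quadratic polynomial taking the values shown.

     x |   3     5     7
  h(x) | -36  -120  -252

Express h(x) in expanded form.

Using the Lagrange interpolation formula with nodes 3, 5, 7:
  L_0(x) = (x - 5)(x - 7) / 8
  L_1(x) = (x - 3)(x - 7) / -4
  L_2(x) = (x - 3)(x - 5) / 8
Then h(x) = -36·L_0(x) - 120·L_1(x) - 252·L_2(x).
Expanding and collecting terms gives h(x) = -6x^2 + 6x.
Check: h(7) = -252. ✓

h(x) = -6x^2 + 6x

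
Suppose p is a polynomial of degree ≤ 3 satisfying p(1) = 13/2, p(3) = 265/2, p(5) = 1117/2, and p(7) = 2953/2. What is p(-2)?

Forward differences of the values at u = 1, 3, 5, 7:
  p  : 13/2  265/2  1117/2  2953/2
  Δ  : 126  426  918
  Δ^2: 300  492
  Δ^3: 192
The third differences are constant, confirming degree 3.
Interpolating (Newton forward form) and evaluating at u = -2 gives p(-2) = -40.

-40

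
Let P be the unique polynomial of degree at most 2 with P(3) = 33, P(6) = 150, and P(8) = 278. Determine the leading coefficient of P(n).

Write P(n) = an^2 + bn + c. Substituting each data point gives a linear system:
  9a + 3b + c = 33
  36a + 6b + c = 150
  64a + 8b + c = 278
Solving the system yields a = 5, b = -6, c = 6.
So P(n) = 5n² - 6n + 6.
The leading coefficient is 5.

5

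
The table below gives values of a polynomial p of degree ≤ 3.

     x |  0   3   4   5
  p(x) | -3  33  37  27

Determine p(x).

Write p(x) = ax^3 + bx^2 + cx + d. Substituting each data point gives a linear system:
  d = -3
  27a + 9b + 3c + d = 33
  64a + 16b + 4c + d = 37
  125a + 25b + 5c + d = 27
Solving the system yields a = -1, b = 5, c = 6, d = -3.
So p(x) = -x^3 + 5x^2 + 6x - 3.
Check: p(3) = 33. ✓

p(x) = -x^3 + 5x^2 + 6x - 3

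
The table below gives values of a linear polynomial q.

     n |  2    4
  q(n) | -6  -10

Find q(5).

Write q(n) = an + b. Substituting each data point gives a linear system:
  2a + b = -6
  4a + b = -10
Solving the system yields a = -2, b = -2.
So q(n) = -2n - 2.
Then q(5) = -12.

-12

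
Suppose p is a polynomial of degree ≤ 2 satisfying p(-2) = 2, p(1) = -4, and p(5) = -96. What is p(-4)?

-24

Using the Lagrange interpolation formula with nodes -2, 1, 5:
  L_0(t) = (t - 1)(t - 5) / 21
  L_1(t) = (t + 2)(t - 5) / -12
  L_2(t) = (t + 2)(t - 1) / 28
Then p(t) = 2·L_0(t) - 4·L_1(t) - 96·L_2(t).
Expanding and collecting terms gives p(t) = -3t^2 - 5t + 4.
Evaluating at t = -4: p(-4) = -24.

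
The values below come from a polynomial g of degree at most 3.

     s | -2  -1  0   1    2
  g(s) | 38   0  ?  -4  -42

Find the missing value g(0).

On equispaced nodes a degree-3 polynomial has vanishing fourth forward difference, so
  g(-2) - 4·g(-1) + 6·g(0) - 4·g(1) + g(2) = 0.
Substituting the known values and solving for g(0):
  6·g(0) = -12
  g(0) = -2.

-2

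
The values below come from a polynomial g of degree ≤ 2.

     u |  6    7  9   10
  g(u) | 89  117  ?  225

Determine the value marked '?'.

The 3 known points determine the degree-2 polynomial uniquely.
Write g(u) = au^2 + bu + c. Substituting each data point gives a linear system:
  36a + 6b + c = 89
  49a + 7b + c = 117
  100a + 10b + c = 225
Solving the system yields a = 2, b = 2, c = 5.
So g(u) = 2u² + 2u + 5.
Then g(9) = 185.

185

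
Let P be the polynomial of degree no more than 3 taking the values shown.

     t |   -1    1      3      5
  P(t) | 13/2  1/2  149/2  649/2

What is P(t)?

P(t) = 2t^3 + 4t^2 - 5t - 1/2

Write P(t) = at^3 + bt^2 + ct + d. Substituting each data point gives a linear system:
  -a + b - c + d = 13/2
  a + b + c + d = 1/2
  27a + 9b + 3c + d = 149/2
  125a + 25b + 5c + d = 649/2
Solving the system yields a = 2, b = 4, c = -5, d = -1/2.
So P(t) = 2t³ + 4t² - 5t - 1/2.
Check: P(5) = 649/2. ✓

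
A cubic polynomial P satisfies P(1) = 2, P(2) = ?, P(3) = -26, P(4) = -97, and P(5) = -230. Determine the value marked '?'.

1

On equispaced nodes a degree-3 polynomial has vanishing fourth forward difference, so
  P(1) - 4·P(2) + 6·P(3) - 4·P(4) + P(5) = 0.
Substituting the known values and solving for P(2):
  -4·P(2) = -4
  P(2) = 1.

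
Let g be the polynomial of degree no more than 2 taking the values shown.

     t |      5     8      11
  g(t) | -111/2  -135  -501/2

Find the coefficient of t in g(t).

Write g(t) = at^2 + bt + c. Substituting each data point gives a linear system:
  25a + 5b + c = -111/2
  64a + 8b + c = -135
  121a + 11b + c = -501/2
Solving the system yields a = -2, b = -1/2, c = -3.
So g(t) = -2t^2 - (1/2)t - 3.
The coefficient of t is -1/2.

-1/2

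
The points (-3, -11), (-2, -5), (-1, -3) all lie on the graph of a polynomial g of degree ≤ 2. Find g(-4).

-21

Forward differences of the values at x = -3, -2, -1:
  g  : -11  -5  -3
  Δ  : 6  2
  Δ^2: -4
The second differences are constant, confirming degree 2.
Interpolating (Newton forward form) and evaluating at x = -4 gives g(-4) = -21.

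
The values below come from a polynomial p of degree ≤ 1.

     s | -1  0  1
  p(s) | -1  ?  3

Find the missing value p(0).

The 2 known points determine the degree-1 polynomial uniquely.
Write p(s) = as + b. Substituting each data point gives a linear system:
  -a + b = -1
  a + b = 3
Solving the system yields a = 2, b = 1.
So p(s) = 2s + 1.
Then p(0) = 1.

1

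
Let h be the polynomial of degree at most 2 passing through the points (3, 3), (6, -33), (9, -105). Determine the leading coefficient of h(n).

Write h(n) = an^2 + bn + c. Substituting each data point gives a linear system:
  9a + 3b + c = 3
  36a + 6b + c = -33
  81a + 9b + c = -105
Solving the system yields a = -2, b = 6, c = 3.
So h(n) = -2n² + 6n + 3.
The leading coefficient is -2.

-2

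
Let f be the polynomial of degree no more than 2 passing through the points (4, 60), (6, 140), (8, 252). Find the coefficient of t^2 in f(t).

Write f(t) = at^2 + bt + c. Substituting each data point gives a linear system:
  16a + 4b + c = 60
  36a + 6b + c = 140
  64a + 8b + c = 252
Solving the system yields a = 4, b = 0, c = -4.
So f(t) = 4t^2 - 4.
The leading coefficient is 4.

4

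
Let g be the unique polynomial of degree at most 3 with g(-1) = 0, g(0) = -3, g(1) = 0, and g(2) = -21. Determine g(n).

Write g(n) = an^3 + bn^2 + cn + d. Substituting each data point gives a linear system:
  -a + b - c + d = 0
  d = -3
  a + b + c + d = 0
  8a + 4b + 2c + d = -21
Solving the system yields a = -5, b = 3, c = 5, d = -3.
So g(n) = -5n³ + 3n² + 5n - 3.
Check: g(1) = 0. ✓

g(n) = -5n^3 + 3n^2 + 5n - 3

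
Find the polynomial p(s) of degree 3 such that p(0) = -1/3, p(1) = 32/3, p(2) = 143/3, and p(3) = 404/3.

p(s) = 4s^3 + s^2 + 6s - 1/3

Write p(s) = as^3 + bs^2 + cs + d. Substituting each data point gives a linear system:
  d = -1/3
  a + b + c + d = 32/3
  8a + 4b + 2c + d = 143/3
  27a + 9b + 3c + d = 404/3
Solving the system yields a = 4, b = 1, c = 6, d = -1/3.
So p(s) = 4s^3 + s^2 + 6s - 1/3.
Check: p(1) = 32/3. ✓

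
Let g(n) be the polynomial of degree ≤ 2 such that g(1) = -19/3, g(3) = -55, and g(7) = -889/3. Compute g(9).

-489

Write g(n) = an^2 + bn + c. Substituting each data point gives a linear system:
  a + b + c = -19/3
  9a + 3b + c = -55
  49a + 7b + c = -889/3
Solving the system yields a = -6, b = -1/3, c = 0.
So g(n) = -6n² - (1/3)n.
Then g(9) = -489.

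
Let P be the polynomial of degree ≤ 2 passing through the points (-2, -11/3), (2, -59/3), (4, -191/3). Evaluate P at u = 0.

Write P(u) = au^2 + bu + c. Substituting each data point gives a linear system:
  4a - 2b + c = -11/3
  4a + 2b + c = -59/3
  16a + 4b + c = -191/3
Solving the system yields a = -3, b = -4, c = 1/3.
So P(u) = -3u^2 - 4u + 1/3.
Then P(0) = 1/3.

1/3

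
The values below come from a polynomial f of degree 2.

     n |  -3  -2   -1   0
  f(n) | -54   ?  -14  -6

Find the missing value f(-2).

On equispaced nodes a degree-2 polynomial has vanishing third forward difference, so
  - f(-3) + 3·f(-2) - 3·f(-1) + f(0) = 0.
Substituting the known values and solving for f(-2):
  3·f(-2) = -90
  f(-2) = -30.

-30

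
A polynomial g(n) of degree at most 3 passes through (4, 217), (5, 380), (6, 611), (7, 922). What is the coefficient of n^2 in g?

Write g(n) = an^3 + bn^2 + cn + d. Substituting each data point gives a linear system:
  64a + 16b + 4c + d = 217
  125a + 25b + 5c + d = 380
  216a + 36b + 6c + d = 611
  343a + 49b + 7c + d = 922
Solving the system yields a = 2, b = 4, c = 5, d = 5.
So g(n) = 2n^3 + 4n^2 + 5n + 5.
The coefficient of n^2 is 4.

4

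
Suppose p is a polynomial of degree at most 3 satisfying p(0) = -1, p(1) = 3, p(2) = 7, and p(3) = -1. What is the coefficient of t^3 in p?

-2

Write p(t) = at^3 + bt^2 + ct + d. Substituting each data point gives a linear system:
  d = -1
  a + b + c + d = 3
  8a + 4b + 2c + d = 7
  27a + 9b + 3c + d = -1
Solving the system yields a = -2, b = 6, c = 0, d = -1.
So p(t) = -2t³ + 6t² - 1.
The leading coefficient is -2.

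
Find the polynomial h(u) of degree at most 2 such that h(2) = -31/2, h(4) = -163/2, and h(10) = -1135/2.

h(u) = -6u^2 + 3u + 5/2

Using the Lagrange interpolation formula with nodes 2, 4, 10:
  L_0(u) = (u - 4)(u - 10) / 16
  L_1(u) = (u - 2)(u - 10) / -12
  L_2(u) = (u - 2)(u - 4) / 48
Then h(u) = -31/2·L_0(u) - 163/2·L_1(u) - 1135/2·L_2(u).
Expanding and collecting terms gives h(u) = -6u² + 3u + 5/2.
Check: h(2) = -31/2. ✓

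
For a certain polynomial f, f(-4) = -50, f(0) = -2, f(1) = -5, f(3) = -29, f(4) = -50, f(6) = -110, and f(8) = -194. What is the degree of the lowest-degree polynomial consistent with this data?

Divided differences on the nodes -4, 0, 1, 3, 4, 6, 8:
  order 0: -50  -2  -5  -29  -50  -110  -194
  order 1: 12  -3  -12  -21  -30  -42
  order 2: -3  -3  -3  -3  -3
  order 3: 0  0  0  0
  order 4: 0  0  0
  order 5: 0  0
  order 6: 0
The order-2 divided differences are all -3 (nonzero) and every higher order vanishes, so the data lies on a polynomial of degree exactly 2.

2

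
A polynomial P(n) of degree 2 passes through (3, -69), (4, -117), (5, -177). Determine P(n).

P(n) = -6n^2 - 6n + 3

Write P(n) = an^2 + bn + c. Substituting each data point gives a linear system:
  9a + 3b + c = -69
  16a + 4b + c = -117
  25a + 5b + c = -177
Solving the system yields a = -6, b = -6, c = 3.
So P(n) = -6n² - 6n + 3.
Check: P(3) = -69. ✓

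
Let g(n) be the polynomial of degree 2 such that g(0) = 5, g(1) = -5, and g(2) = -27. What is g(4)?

Write g(n) = an^2 + bn + c. Substituting each data point gives a linear system:
  c = 5
  a + b + c = -5
  4a + 2b + c = -27
Solving the system yields a = -6, b = -4, c = 5.
So g(n) = -6n² - 4n + 5.
Then g(4) = -107.

-107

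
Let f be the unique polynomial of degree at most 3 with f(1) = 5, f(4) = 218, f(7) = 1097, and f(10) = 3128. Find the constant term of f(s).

Write f(s) = as^3 + bs^2 + cs + d. Substituting each data point gives a linear system:
  a + b + c + d = 5
  64a + 16b + 4c + d = 218
  343a + 49b + 7c + d = 1097
  1000a + 100b + 10c + d = 3128
Solving the system yields a = 3, b = 1, c = 3, d = -2.
So f(s) = 3s^3 + s^2 + 3s - 2.
The constant term is -2.

-2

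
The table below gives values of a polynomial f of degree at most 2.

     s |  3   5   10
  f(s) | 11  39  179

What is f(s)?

f(s) = 2s^2 - 2s - 1

Write f(s) = as^2 + bs + c. Substituting each data point gives a linear system:
  9a + 3b + c = 11
  25a + 5b + c = 39
  100a + 10b + c = 179
Solving the system yields a = 2, b = -2, c = -1.
So f(s) = 2s^2 - 2s - 1.
Check: f(3) = 11. ✓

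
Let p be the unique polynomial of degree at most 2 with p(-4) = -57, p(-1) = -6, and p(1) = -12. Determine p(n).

Write p(n) = an^2 + bn + c. Substituting each data point gives a linear system:
  16a - 4b + c = -57
  a - b + c = -6
  a + b + c = -12
Solving the system yields a = -4, b = -3, c = -5.
So p(n) = -4n² - 3n - 5.
Check: p(-4) = -57. ✓

p(n) = -4n^2 - 3n - 5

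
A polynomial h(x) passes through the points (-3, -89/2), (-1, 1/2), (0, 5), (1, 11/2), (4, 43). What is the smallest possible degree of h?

Divided differences on the nodes -3, -1, 0, 1, 4:
  order 0: -89/2  1/2  5  11/2  43
  order 1: 45/2  9/2  1/2  25/2
  order 2: -6  -2  3
  order 3: 1  1
  order 4: 0
The order-3 divided differences are all 1 (nonzero) and every higher order vanishes, so the data lies on a polynomial of degree exactly 3.

3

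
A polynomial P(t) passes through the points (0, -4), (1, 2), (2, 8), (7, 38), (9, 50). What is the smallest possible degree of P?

1

Divided differences on the nodes 0, 1, 2, 7, 9:
  order 0: -4  2  8  38  50
  order 1: 6  6  6  6
  order 2: 0  0  0
  order 3: 0  0
  order 4: 0
The order-1 divided differences are all 6 (nonzero) and every higher order vanishes, so the data lies on a polynomial of degree exactly 1.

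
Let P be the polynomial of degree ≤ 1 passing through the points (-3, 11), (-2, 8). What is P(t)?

P(t) = -3t + 2

Using the Lagrange interpolation formula with nodes -3, -2:
  L_0(t) = (t + 2) / -1
  L_1(t) = (t + 3) / 1
Then P(t) = 11·L_0(t) + 8·L_1(t).
Expanding and collecting terms gives P(t) = -3t + 2.
Check: P(-2) = 8. ✓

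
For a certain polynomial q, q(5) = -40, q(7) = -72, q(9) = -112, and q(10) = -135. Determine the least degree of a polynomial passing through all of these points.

Divided differences on the nodes 5, 7, 9, 10:
  order 0: -40  -72  -112  -135
  order 1: -16  -20  -23
  order 2: -1  -1
  order 3: 0
The order-2 divided differences are all -1 (nonzero) and every higher order vanishes, so the data lies on a polynomial of degree exactly 2.

2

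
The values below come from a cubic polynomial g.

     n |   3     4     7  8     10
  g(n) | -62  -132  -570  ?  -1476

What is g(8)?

The 4 known points determine the degree-3 polynomial uniquely.
Write g(n) = an^3 + bn^2 + cn + d. Substituting each data point gives a linear system:
  27a + 9b + 3c + d = -62
  64a + 16b + 4c + d = -132
  343a + 49b + 7c + d = -570
  1000a + 100b + 10c + d = -1476
Solving the system yields a = -1, b = -5, c = 2, d = 4.
So g(n) = -n^3 - 5n^2 + 2n + 4.
Then g(8) = -812.

-812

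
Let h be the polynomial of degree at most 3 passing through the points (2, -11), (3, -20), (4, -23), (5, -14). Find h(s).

h(s) = s^3 - 6s^2 + 2s + 1

Write h(s) = as^3 + bs^2 + cs + d. Substituting each data point gives a linear system:
  8a + 4b + 2c + d = -11
  27a + 9b + 3c + d = -20
  64a + 16b + 4c + d = -23
  125a + 25b + 5c + d = -14
Solving the system yields a = 1, b = -6, c = 2, d = 1.
So h(s) = s³ - 6s² + 2s + 1.
Check: h(4) = -23. ✓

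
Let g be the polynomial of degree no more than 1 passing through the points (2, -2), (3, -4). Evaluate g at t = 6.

Write g(t) = at + b. Substituting each data point gives a linear system:
  2a + b = -2
  3a + b = -4
Solving the system yields a = -2, b = 2.
So g(t) = -2t + 2.
Then g(6) = -10.

-10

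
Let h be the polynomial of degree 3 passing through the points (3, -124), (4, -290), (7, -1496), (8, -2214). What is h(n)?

Using the Lagrange interpolation formula with nodes 3, 4, 7, 8:
  L_0(n) = (n - 4)(n - 7)(n - 8) / -20
  L_1(n) = (n - 3)(n - 7)(n - 8) / 12
  L_2(n) = (n - 3)(n - 4)(n - 8) / -12
  L_3(n) = (n - 3)(n - 4)(n - 7) / 20
Then h(n) = -124·L_0(n) - 290·L_1(n) - 1496·L_2(n) - 2214·L_3(n).
Expanding and collecting terms gives h(n) = -4n^3 - 3n^2 + 3n + 2.
Check: h(4) = -290. ✓

h(n) = -4n^3 - 3n^2 + 3n + 2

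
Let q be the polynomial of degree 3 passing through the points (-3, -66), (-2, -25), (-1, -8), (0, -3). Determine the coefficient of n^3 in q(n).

Write q(n) = an^3 + bn^2 + cn + d. Substituting each data point gives a linear system:
  -27a + 9b - 3c + d = -66
  -8a + 4b - 2c + d = -25
  -a + b - c + d = -8
  d = -3
Solving the system yields a = 2, b = 0, c = 3, d = -3.
So q(n) = 2n^3 + 3n - 3.
The leading coefficient is 2.

2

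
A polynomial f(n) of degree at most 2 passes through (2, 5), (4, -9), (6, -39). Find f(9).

-114

Write f(n) = an^2 + bn + c. Substituting each data point gives a linear system:
  4a + 2b + c = 5
  16a + 4b + c = -9
  36a + 6b + c = -39
Solving the system yields a = -2, b = 5, c = 3.
So f(n) = -2n² + 5n + 3.
Then f(9) = -114.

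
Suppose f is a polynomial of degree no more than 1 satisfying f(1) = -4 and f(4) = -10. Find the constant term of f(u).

-2

Write f(u) = au + b. Substituting each data point gives a linear system:
  a + b = -4
  4a + b = -10
Solving the system yields a = -2, b = -2.
So f(u) = -2u - 2.
The constant term is -2.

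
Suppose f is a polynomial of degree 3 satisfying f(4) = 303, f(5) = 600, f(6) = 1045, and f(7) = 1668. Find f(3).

Write f(u) = au^3 + bu^2 + cu + d. Substituting each data point gives a linear system:
  64a + 16b + 4c + d = 303
  125a + 25b + 5c + d = 600
  216a + 36b + 6c + d = 1045
  343a + 49b + 7c + d = 1668
Solving the system yields a = 5, b = -1, c = 1, d = -5.
So f(u) = 5u^3 - u^2 + u - 5.
Then f(3) = 124.

124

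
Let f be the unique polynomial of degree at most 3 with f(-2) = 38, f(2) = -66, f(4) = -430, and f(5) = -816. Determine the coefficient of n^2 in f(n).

Write f(n) = an^3 + bn^2 + cn + d. Substituting each data point gives a linear system:
  -8a + 4b - 2c + d = 38
  8a + 4b + 2c + d = -66
  64a + 16b + 4c + d = -430
  125a + 25b + 5c + d = -816
Solving the system yields a = -6, b = -2, c = -2, d = -6.
So f(n) = -6n^3 - 2n^2 - 2n - 6.
The coefficient of n^2 is -2.

-2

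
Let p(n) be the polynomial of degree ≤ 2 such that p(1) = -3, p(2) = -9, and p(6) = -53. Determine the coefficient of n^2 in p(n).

-1

Write p(n) = an^2 + bn + c. Substituting each data point gives a linear system:
  a + b + c = -3
  4a + 2b + c = -9
  36a + 6b + c = -53
Solving the system yields a = -1, b = -3, c = 1.
So p(n) = -n^2 - 3n + 1.
The leading coefficient is -1.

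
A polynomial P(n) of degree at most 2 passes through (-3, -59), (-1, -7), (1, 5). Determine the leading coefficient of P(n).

-5

Write P(n) = an^2 + bn + c. Substituting each data point gives a linear system:
  9a - 3b + c = -59
  a - b + c = -7
  a + b + c = 5
Solving the system yields a = -5, b = 6, c = 4.
So P(n) = -5n² + 6n + 4.
The leading coefficient is -5.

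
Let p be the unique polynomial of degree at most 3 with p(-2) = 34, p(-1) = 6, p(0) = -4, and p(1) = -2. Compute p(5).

Using the Lagrange interpolation formula with nodes -2, -1, 0, 1:
  L_0(n) = (n + 1)n(n - 1) / -6
  L_1(n) = (n + 2)n(n - 1) / 2
  L_2(n) = (n + 2)(n + 1)(n - 1) / -2
  L_3(n) = (n + 2)(n + 1)n / 6
Then p(n) = 34·L_0(n) + 6·L_1(n) - 4·L_2(n) - 2·L_3(n).
Expanding and collecting terms gives p(n) = -n^3 + 6n^2 - 3n - 4.
Evaluating at n = 5: p(5) = 6.

6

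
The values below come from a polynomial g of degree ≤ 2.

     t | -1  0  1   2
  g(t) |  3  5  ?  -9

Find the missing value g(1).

1

On equispaced nodes a degree-2 polynomial has vanishing third forward difference, so
  - g(-1) + 3·g(0) - 3·g(1) + g(2) = 0.
Substituting the known values and solving for g(1):
  -3·g(1) = -3
  g(1) = 1.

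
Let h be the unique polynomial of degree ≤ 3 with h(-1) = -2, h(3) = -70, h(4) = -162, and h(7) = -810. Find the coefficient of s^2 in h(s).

-3

Write h(s) = as^3 + bs^2 + cs + d. Substituting each data point gives a linear system:
  -a + b - c + d = -2
  27a + 9b + 3c + d = -70
  64a + 16b + 4c + d = -162
  343a + 49b + 7c + d = -810
Solving the system yields a = -2, b = -3, c = 3, d = 2.
So h(s) = -2s³ - 3s² + 3s + 2.
The coefficient of s^2 is -3.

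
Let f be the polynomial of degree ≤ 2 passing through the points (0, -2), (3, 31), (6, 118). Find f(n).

Write f(n) = an^2 + bn + c. Substituting each data point gives a linear system:
  c = -2
  9a + 3b + c = 31
  36a + 6b + c = 118
Solving the system yields a = 3, b = 2, c = -2.
So f(n) = 3n² + 2n - 2.
Check: f(3) = 31. ✓

f(n) = 3n^2 + 2n - 2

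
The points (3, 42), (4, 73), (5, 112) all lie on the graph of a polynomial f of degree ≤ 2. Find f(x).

Using the Lagrange interpolation formula with nodes 3, 4, 5:
  L_0(x) = (x - 4)(x - 5) / 2
  L_1(x) = (x - 3)(x - 5) / -1
  L_2(x) = (x - 3)(x - 4) / 2
Then f(x) = 42·L_0(x) + 73·L_1(x) + 112·L_2(x).
Expanding and collecting terms gives f(x) = 4x² + 3x - 3.
Check: f(5) = 112. ✓

f(x) = 4x^2 + 3x - 3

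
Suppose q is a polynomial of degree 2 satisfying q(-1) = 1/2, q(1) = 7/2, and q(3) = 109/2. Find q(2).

Using the Lagrange interpolation formula with nodes -1, 1, 3:
  L_0(u) = (u - 1)(u - 3) / 8
  L_1(u) = (u + 1)(u - 3) / -4
  L_2(u) = (u + 1)(u - 1) / 8
Then q(u) = 1/2·L_0(u) + 7/2·L_1(u) + 109/2·L_2(u).
Expanding and collecting terms gives q(u) = 6u^2 + (3/2)u - 4.
Evaluating at u = 2: q(2) = 23.

23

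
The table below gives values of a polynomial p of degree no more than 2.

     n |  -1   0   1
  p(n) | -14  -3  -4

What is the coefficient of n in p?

5

Write p(n) = an^2 + bn + c. Substituting each data point gives a linear system:
  a - b + c = -14
  c = -3
  a + b + c = -4
Solving the system yields a = -6, b = 5, c = -3.
So p(n) = -6n^2 + 5n - 3.
The coefficient of n is 5.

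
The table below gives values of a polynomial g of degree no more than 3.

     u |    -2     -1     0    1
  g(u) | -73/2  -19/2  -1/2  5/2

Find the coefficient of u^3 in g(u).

2

Write g(u) = au^3 + bu^2 + cu + d. Substituting each data point gives a linear system:
  -8a + 4b - 2c + d = -73/2
  -a + b - c + d = -19/2
  d = -1/2
  a + b + c + d = 5/2
Solving the system yields a = 2, b = -3, c = 4, d = -1/2.
So g(u) = 2u³ - 3u² + 4u - 1/2.
The leading coefficient is 2.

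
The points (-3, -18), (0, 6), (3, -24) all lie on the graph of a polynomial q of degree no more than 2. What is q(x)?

Using the Lagrange interpolation formula with nodes -3, 0, 3:
  L_0(x) = x(x - 3) / 18
  L_1(x) = (x + 3)(x - 3) / -9
  L_2(x) = (x + 3)x / 18
Then q(x) = -18·L_0(x) + 6·L_1(x) - 24·L_2(x).
Expanding and collecting terms gives q(x) = -3x^2 - x + 6.
Check: q(0) = 6. ✓

q(x) = -3x^2 - x + 6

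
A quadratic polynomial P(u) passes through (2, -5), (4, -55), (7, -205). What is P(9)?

Using the Lagrange interpolation formula with nodes 2, 4, 7:
  L_0(u) = (u - 4)(u - 7) / 10
  L_1(u) = (u - 2)(u - 7) / -6
  L_2(u) = (u - 2)(u - 4) / 15
Then P(u) = -5·L_0(u) - 55·L_1(u) - 205·L_2(u).
Expanding and collecting terms gives P(u) = -5u^2 + 5u + 5.
Evaluating at u = 9: P(9) = -355.

-355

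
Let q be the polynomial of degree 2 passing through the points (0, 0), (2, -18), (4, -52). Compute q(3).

-33

Forward differences of the values at n = 0, 2, 4:
  q  : 0  -18  -52
  Δ  : -18  -34
  Δ^2: -16
The second differences are constant, confirming degree 2.
Interpolating (Newton forward form) and evaluating at n = 3 gives q(3) = -33.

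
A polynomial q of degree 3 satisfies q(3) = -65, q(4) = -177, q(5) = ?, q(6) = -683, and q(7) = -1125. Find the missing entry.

The 4 known points determine the degree-3 polynomial uniquely.
Write q(n) = an^3 + bn^2 + cn + d. Substituting each data point gives a linear system:
  27a + 9b + 3c + d = -65
  64a + 16b + 4c + d = -177
  216a + 36b + 6c + d = -683
  343a + 49b + 7c + d = -1125
Solving the system yields a = -4, b = 5, c = 1, d = -5.
So q(n) = -4n^3 + 5n^2 + n - 5.
Then q(5) = -375.

-375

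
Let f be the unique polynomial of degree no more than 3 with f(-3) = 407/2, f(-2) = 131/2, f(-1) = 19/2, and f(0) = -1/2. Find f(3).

-229/2

Forward differences of the values at t = -3, -2, -1, 0:
  f  : 407/2  131/2  19/2  -1/2
  Δ  : -138  -56  -10
  Δ^2: 82  46
  Δ^3: -36
The third differences are constant, confirming degree 3.
Interpolating (Newton forward form) and evaluating at t = 3 gives f(3) = -229/2.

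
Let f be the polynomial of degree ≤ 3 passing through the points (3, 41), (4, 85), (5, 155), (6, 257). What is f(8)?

581

Write f(s) = as^3 + bs^2 + cs + d. Substituting each data point gives a linear system:
  27a + 9b + 3c + d = 41
  64a + 16b + 4c + d = 85
  125a + 25b + 5c + d = 155
  216a + 36b + 6c + d = 257
Solving the system yields a = 1, b = 1, c = 0, d = 5.
So f(s) = s^3 + s^2 + 5.
Then f(8) = 581.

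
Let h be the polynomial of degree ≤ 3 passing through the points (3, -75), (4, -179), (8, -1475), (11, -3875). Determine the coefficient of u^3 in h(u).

-3

Write h(u) = au^3 + bu^2 + cu + d. Substituting each data point gives a linear system:
  27a + 9b + 3c + d = -75
  64a + 16b + 4c + d = -179
  512a + 64b + 8c + d = -1475
  1331a + 121b + 11c + d = -3875
Solving the system yields a = -3, b = 1, c = 0, d = -3.
So h(u) = -3u³ + u² - 3.
The leading coefficient is -3.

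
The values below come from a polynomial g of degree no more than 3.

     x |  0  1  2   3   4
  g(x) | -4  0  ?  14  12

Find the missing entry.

On equispaced nodes a degree-3 polynomial has vanishing fourth forward difference, so
  g(0) - 4·g(1) + 6·g(2) - 4·g(3) + g(4) = 0.
Substituting the known values and solving for g(2):
  6·g(2) = 48
  g(2) = 8.

8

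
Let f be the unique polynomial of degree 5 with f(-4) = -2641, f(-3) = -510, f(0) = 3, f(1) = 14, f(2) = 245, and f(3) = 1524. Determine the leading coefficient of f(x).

Write f(x) = ax^5 + bx^4 + cx^3 + dx^2 + ex + k. Substituting each data point gives a linear system:
  -1024a + 256b - 64c + 16d - 4e + k = -2641
  -243a + 81b - 27c + 9d - 3e + k = -510
  k = 3
  a + b + c + d + e + k = 14
  32a + 16b + 8c + 4d + 2e + k = 245
  243a + 81b + 27c + 9d + 3e + k = 1524
Solving the system yields a = 4, b = 6, c = 2, d = 2, e = -3, k = 3.
So f(x) = 4x⁵ + 6x⁴ + 2x³ + 2x² - 3x + 3.
The leading coefficient is 4.

4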